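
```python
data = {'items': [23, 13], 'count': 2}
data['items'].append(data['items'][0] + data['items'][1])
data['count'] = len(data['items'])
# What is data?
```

After line 1: data = {'items': [23, 13], 'count': 2}
After line 2 (append 23 + 13 = 36): data = {'items': [23, 13, 36], 'count': 2}
After line 3 (count = len(items) = 3): data = {'items': [23, 13, 36], 'count': 3}

{'items': [23, 13, 36], 'count': 3}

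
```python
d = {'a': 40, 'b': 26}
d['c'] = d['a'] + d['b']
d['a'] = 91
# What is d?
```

After line 1: d = {'a': 40, 'b': 26}
After line 2 (d['c'] = 40 + 26): d = {'a': 40, 'b': 26, 'c': 66}
After line 3: d = {'a': 91, 'b': 26, 'c': 66}

{'a': 91, 'b': 26, 'c': 66}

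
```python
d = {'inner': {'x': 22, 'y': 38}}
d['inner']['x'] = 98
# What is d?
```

After line 1: d = {'inner': {'x': 22, 'y': 38}}
After line 2 (inner x overwritten): d = {'inner': {'x': 98, 'y': 38}}

{'inner': {'x': 98, 'y': 38}}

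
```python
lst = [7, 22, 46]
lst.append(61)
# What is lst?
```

[7, 22, 46, 61]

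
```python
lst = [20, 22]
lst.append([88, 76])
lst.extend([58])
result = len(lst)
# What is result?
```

After line 1: lst = [20, 22]
After line 2 (append adds [88, 76] as single element): lst = [20, 22, [88, 76]]
After line 3 (extend unpacks [58], adds 58): lst = [20, 22, [88, 76], 58]
After line 4: result = len(lst) = 4

4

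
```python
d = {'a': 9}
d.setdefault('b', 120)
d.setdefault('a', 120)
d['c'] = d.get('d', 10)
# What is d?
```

After line 1: d = {'a': 9}
After line 2 (setdefault adds 'b'=120): d = {'a': 9, 'b': 120}
After line 3 (setdefault 'a' no-op, already exists): d = {'a': 9, 'b': 120}
After line 4 (get('d', 10) returns default since 'd' not in d): d = {'a': 9, 'b': 120, 'c': 10}

{'a': 9, 'b': 120, 'c': 10}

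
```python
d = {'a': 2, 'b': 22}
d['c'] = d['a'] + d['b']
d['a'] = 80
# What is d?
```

After line 1: d = {'a': 2, 'b': 22}
After line 2 (d['c'] = 2 + 22): d = {'a': 2, 'b': 22, 'c': 24}
After line 3: d = {'a': 80, 'b': 22, 'c': 24}

{'a': 80, 'b': 22, 'c': 24}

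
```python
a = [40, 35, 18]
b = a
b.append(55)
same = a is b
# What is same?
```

After line 1: a = [40, 35, 18]
After line 2 (b = a is an alias, same object): a = [40, 35, 18], b = [40, 35, 18]
After line 3 (b.append mutates the shared list): a = [40, 35, 18, 55], b = [40, 35, 18, 55]
After line 4 (same = a is b; same object -> True): same = True

True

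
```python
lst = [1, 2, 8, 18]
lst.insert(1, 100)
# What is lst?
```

[1, 100, 2, 8, 18]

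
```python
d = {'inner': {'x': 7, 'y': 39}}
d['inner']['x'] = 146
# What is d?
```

After line 1: d = {'inner': {'x': 7, 'y': 39}}
After line 2 (inner x overwritten): d = {'inner': {'x': 146, 'y': 39}}

{'inner': {'x': 146, 'y': 39}}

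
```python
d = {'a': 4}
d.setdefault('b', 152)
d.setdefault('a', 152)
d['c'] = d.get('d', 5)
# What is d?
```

After line 1: d = {'a': 4}
After line 2 (setdefault adds 'b'=152): d = {'a': 4, 'b': 152}
After line 3 (setdefault 'a' no-op, already exists): d = {'a': 4, 'b': 152}
After line 4 (get('d', 5) returns default since 'd' not in d): d = {'a': 4, 'b': 152, 'c': 5}

{'a': 4, 'b': 152, 'c': 5}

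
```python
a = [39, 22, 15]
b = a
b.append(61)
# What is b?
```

After line 1: a = [39, 22, 15]
After line 2 (b = a is an alias, same object): a = [39, 22, 15], b = [39, 22, 15]
After line 3 (b.append mutates the shared list): a = [39, 22, 15, 61], b = [39, 22, 15, 61]

[39, 22, 15, 61]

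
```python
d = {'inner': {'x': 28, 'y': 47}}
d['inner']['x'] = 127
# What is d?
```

After line 1: d = {'inner': {'x': 28, 'y': 47}}
After line 2 (inner x overwritten): d = {'inner': {'x': 127, 'y': 47}}

{'inner': {'x': 127, 'y': 47}}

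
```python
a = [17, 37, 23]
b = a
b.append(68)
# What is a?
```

After line 1: a = [17, 37, 23]
After line 2 (b = a is an alias, same object): a = [17, 37, 23], b = [17, 37, 23]
After line 3 (b.append mutates the shared list): a = [17, 37, 23, 68], b = [17, 37, 23, 68]

[17, 37, 23, 68]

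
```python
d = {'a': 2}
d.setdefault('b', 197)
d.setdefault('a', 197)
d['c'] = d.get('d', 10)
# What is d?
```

After line 1: d = {'a': 2}
After line 2 (setdefault adds 'b'=197): d = {'a': 2, 'b': 197}
After line 3 (setdefault 'a' no-op, already exists): d = {'a': 2, 'b': 197}
After line 4 (get('d', 10) returns default since 'd' not in d): d = {'a': 2, 'b': 197, 'c': 10}

{'a': 2, 'b': 197, 'c': 10}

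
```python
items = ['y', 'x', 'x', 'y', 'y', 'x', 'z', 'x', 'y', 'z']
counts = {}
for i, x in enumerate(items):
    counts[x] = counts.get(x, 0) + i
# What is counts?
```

Initial: counts = {}, items = ['y', 'x', 'x', 'y', 'y', 'x', 'z', 'x', 'y', 'z']
i=0, x='y': counts = {'y': 0}
i=1, x='x': counts = {'y': 0, 'x': 1}
i=2, x='x': counts = {'y': 0, 'x': 3}
i=3, x='y': counts = {'y': 3, 'x': 3}
i=4, x='y': counts = {'y': 7, 'x': 3}
i=5, x='x': counts = {'y': 7, 'x': 8}
i=6, x='z': counts = {'y': 7, 'x': 8, 'z': 6}
i=7, x='x': counts = {'y': 7, 'x': 15, 'z': 6}
i=8, x='y': counts = {'y': 15, 'x': 15, 'z': 6}
i=9, x='z': counts = {'y': 15, 'x': 15, 'z': 15}

{'y': 15, 'x': 15, 'z': 15}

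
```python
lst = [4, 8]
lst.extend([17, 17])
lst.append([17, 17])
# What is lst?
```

After line 1: lst = [4, 8]
After line 2 (extend unpacks [17, 17]): lst = [4, 8, 17, 17]
After line 3 (append adds [17, 17] as single element): lst = [4, 8, 17, 17, [17, 17]]

[4, 8, 17, 17, [17, 17]]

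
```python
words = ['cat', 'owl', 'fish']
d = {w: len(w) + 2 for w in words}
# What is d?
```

{'cat': 5, 'owl': 5, 'fish': 6}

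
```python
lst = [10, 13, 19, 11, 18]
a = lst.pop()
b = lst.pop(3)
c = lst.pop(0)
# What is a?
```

After line 1: lst = [10, 13, 19, 11, 18]
After line 2 (pop() -> a = 18): lst = [10, 13, 19, 11]
After line 3 (pop(3) -> b = 11): lst = [10, 13, 19]
After line 4 (pop(0) -> c = 10): lst = [13, 19]

18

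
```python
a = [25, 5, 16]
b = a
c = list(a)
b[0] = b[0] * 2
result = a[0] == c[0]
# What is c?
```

After line 1: a = [25, 5, 16]
After line 2 (b = a, alias): a = [25, 5, 16], b = [25, 5, 16]
After line 3 (c = list(a) is a copy, new object): c = [25, 5, 16]
After line 4 (b[0] = 25 * 2 = 50; mutates shared a/b): a = b = [50, 5, 16], c = [25, 5, 16]
After line 5 (a[0] = 50, c[0] = 25; result = False)

[25, 5, 16]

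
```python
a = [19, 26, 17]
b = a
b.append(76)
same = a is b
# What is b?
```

After line 1: a = [19, 26, 17]
After line 2 (b = a is an alias, same object): a = [19, 26, 17], b = [19, 26, 17]
After line 3 (b.append mutates the shared list): a = [19, 26, 17, 76], b = [19, 26, 17, 76]
After line 4 (same = a is b; same object -> True): same = True

[19, 26, 17, 76]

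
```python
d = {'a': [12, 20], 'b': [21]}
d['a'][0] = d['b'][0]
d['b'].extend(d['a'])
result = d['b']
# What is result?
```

After line 1: d = {'a': [12, 20], 'b': [21]}
After line 2 (a[0] = b[0] = 21): d = {'a': [21, 20], 'b': [21]}
After line 3 (b.extend(a) appends [21, 20]): d = {'a': [21, 20], 'b': [21, 21, 20]}
After line 4: result = d['b'] = [21, 21, 20]

[21, 21, 20]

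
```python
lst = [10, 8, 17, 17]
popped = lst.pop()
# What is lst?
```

[10, 8, 17]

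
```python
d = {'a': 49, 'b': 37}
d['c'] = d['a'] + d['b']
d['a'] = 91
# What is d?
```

After line 1: d = {'a': 49, 'b': 37}
After line 2 (d['c'] = 49 + 37): d = {'a': 49, 'b': 37, 'c': 86}
After line 3: d = {'a': 91, 'b': 37, 'c': 86}

{'a': 91, 'b': 37, 'c': 86}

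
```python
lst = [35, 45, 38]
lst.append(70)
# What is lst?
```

[35, 45, 38, 70]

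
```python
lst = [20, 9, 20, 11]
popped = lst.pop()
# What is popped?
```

11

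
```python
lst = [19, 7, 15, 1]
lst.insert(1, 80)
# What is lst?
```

[19, 80, 7, 15, 1]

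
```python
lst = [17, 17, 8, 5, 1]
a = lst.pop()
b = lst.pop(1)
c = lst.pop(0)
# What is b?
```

After line 1: lst = [17, 17, 8, 5, 1]
After line 2 (pop() -> a = 1): lst = [17, 17, 8, 5]
After line 3 (pop(1) -> b = 17): lst = [17, 8, 5]
After line 4 (pop(0) -> c = 17): lst = [8, 5]

17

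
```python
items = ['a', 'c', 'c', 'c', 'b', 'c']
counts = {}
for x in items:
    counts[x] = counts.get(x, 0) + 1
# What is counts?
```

Initial: counts = {}, items = ['a', 'c', 'c', 'c', 'b', 'c']
See 'a': counts = {'a': 1}
See 'c': counts = {'a': 1, 'c': 1}
See 'c': counts = {'a': 1, 'c': 2}
See 'c': counts = {'a': 1, 'c': 3}
See 'b': counts = {'a': 1, 'c': 3, 'b': 1}
See 'c': counts = {'a': 1, 'c': 4, 'b': 1}

{'a': 1, 'c': 4, 'b': 1}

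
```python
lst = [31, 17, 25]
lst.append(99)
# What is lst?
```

[31, 17, 25, 99]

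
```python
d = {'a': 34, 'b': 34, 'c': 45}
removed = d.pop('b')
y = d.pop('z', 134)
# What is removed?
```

After line 1: d = {'a': 34, 'b': 34, 'c': 45}
After line 2 (pop 'b' returns 34): d = {'a': 34, 'c': 45}, removed = 34
After line 3 (pop 'z' missing, returns default 134): d = {'a': 34, 'c': 45}, y = 134

34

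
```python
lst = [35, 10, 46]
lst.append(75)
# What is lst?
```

[35, 10, 46, 75]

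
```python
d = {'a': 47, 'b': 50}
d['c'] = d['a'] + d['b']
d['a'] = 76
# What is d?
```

After line 1: d = {'a': 47, 'b': 50}
After line 2 (d['c'] = 47 + 50): d = {'a': 47, 'b': 50, 'c': 97}
After line 3: d = {'a': 76, 'b': 50, 'c': 97}

{'a': 76, 'b': 50, 'c': 97}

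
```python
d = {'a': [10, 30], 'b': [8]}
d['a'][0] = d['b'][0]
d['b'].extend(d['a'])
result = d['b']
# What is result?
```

After line 1: d = {'a': [10, 30], 'b': [8]}
After line 2 (a[0] = b[0] = 8): d = {'a': [8, 30], 'b': [8]}
After line 3 (b.extend(a) appends [8, 30]): d = {'a': [8, 30], 'b': [8, 8, 30]}
After line 4: result = d['b'] = [8, 8, 30]

[8, 8, 30]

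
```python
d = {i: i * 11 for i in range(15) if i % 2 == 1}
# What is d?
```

{1: 11, 3: 33, 5: 55, 7: 77, 9: 99, 11: 121, 13: 143}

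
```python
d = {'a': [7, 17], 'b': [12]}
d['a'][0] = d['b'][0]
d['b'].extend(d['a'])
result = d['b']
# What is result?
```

After line 1: d = {'a': [7, 17], 'b': [12]}
After line 2 (a[0] = b[0] = 12): d = {'a': [12, 17], 'b': [12]}
After line 3 (b.extend(a) appends [12, 17]): d = {'a': [12, 17], 'b': [12, 12, 17]}
After line 4: result = d['b'] = [12, 12, 17]

[12, 12, 17]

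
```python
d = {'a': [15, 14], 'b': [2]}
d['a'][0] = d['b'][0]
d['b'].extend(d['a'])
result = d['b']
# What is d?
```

After line 1: d = {'a': [15, 14], 'b': [2]}
After line 2 (a[0] = b[0] = 2): d = {'a': [2, 14], 'b': [2]}
After line 3 (b.extend(a) appends [2, 14]): d = {'a': [2, 14], 'b': [2, 2, 14]}
After line 4: result = d['b'] = [2, 2, 14]

{'a': [2, 14], 'b': [2, 2, 14]}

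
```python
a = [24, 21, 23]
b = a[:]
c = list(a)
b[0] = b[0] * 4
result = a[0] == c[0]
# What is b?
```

After line 1: a = [24, 21, 23]
After line 2 (b = a[:], copy): a = [24, 21, 23], b = [24, 21, 23]
After line 3 (c = list(a) is a copy, new object): c = [24, 21, 23]
After line 4 (b[0] = 24 * 4 = 96; only b mutates (copy)): a = [24, 21, 23], b = [96, 21, 23], c = [24, 21, 23]
After line 5 (a[0] = 24, c[0] = 24; result = True)

[96, 21, 23]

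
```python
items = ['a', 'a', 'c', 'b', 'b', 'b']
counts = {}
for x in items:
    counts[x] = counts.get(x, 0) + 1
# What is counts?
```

Initial: counts = {}, items = ['a', 'a', 'c', 'b', 'b', 'b']
See 'a': counts = {'a': 1}
See 'a': counts = {'a': 2}
See 'c': counts = {'a': 2, 'c': 1}
See 'b': counts = {'a': 2, 'c': 1, 'b': 1}
See 'b': counts = {'a': 2, 'c': 1, 'b': 2}
See 'b': counts = {'a': 2, 'c': 1, 'b': 3}

{'a': 2, 'c': 1, 'b': 3}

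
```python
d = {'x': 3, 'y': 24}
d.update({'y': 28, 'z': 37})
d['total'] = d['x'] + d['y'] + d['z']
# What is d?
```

After line 1: d = {'x': 3, 'y': 24}
After line 2 (y overwritten, z added): d = {'x': 3, 'y': 28, 'z': 37}
After line 3 (total = 3 + 28 + 37 = 68): d = {'x': 3, 'y': 28, 'z': 37, 'total': 68}

{'x': 3, 'y': 28, 'z': 37, 'total': 68}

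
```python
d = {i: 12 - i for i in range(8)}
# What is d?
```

{0: 12, 1: 11, 2: 10, 3: 9, 4: 8, 5: 7, 6: 6, 7: 5}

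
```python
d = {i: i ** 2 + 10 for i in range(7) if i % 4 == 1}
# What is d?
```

{1: 11, 5: 35}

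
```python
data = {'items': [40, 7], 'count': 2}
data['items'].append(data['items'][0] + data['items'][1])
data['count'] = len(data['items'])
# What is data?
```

After line 1: data = {'items': [40, 7], 'count': 2}
After line 2 (append 40 + 7 = 47): data = {'items': [40, 7, 47], 'count': 2}
After line 3 (count = len(items) = 3): data = {'items': [40, 7, 47], 'count': 3}

{'items': [40, 7, 47], 'count': 3}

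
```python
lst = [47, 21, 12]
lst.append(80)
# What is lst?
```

[47, 21, 12, 80]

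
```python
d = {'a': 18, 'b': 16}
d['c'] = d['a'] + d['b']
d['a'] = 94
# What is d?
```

After line 1: d = {'a': 18, 'b': 16}
After line 2 (d['c'] = 18 + 16): d = {'a': 18, 'b': 16, 'c': 34}
After line 3: d = {'a': 94, 'b': 16, 'c': 34}

{'a': 94, 'b': 16, 'c': 34}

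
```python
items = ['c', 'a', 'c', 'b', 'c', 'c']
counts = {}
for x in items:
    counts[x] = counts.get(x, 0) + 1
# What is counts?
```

Initial: counts = {}, items = ['c', 'a', 'c', 'b', 'c', 'c']
See 'c': counts = {'c': 1}
See 'a': counts = {'c': 1, 'a': 1}
See 'c': counts = {'c': 2, 'a': 1}
See 'b': counts = {'c': 2, 'a': 1, 'b': 1}
See 'c': counts = {'c': 3, 'a': 1, 'b': 1}
See 'c': counts = {'c': 4, 'a': 1, 'b': 1}

{'c': 4, 'a': 1, 'b': 1}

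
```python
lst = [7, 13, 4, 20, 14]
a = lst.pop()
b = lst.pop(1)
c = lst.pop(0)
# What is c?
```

After line 1: lst = [7, 13, 4, 20, 14]
After line 2 (pop() -> a = 14): lst = [7, 13, 4, 20]
After line 3 (pop(1) -> b = 13): lst = [7, 4, 20]
After line 4 (pop(0) -> c = 7): lst = [4, 20]

7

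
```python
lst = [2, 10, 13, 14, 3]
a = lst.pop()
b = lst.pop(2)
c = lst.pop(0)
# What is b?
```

After line 1: lst = [2, 10, 13, 14, 3]
After line 2 (pop() -> a = 3): lst = [2, 10, 13, 14]
After line 3 (pop(2) -> b = 13): lst = [2, 10, 14]
After line 4 (pop(0) -> c = 2): lst = [10, 14]

13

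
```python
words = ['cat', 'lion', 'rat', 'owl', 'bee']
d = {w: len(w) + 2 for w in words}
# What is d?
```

{'cat': 5, 'lion': 6, 'rat': 5, 'owl': 5, 'bee': 5}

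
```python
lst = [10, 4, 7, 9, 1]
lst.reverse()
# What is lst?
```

[1, 9, 7, 4, 10]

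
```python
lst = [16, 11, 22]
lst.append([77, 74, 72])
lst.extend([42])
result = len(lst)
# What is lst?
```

After line 1: lst = [16, 11, 22]
After line 2 (append adds [77, 74, 72] as single element): lst = [16, 11, 22, [77, 74, 72]]
After line 3 (extend unpacks [42], adds 42): lst = [16, 11, 22, [77, 74, 72], 42]
After line 4: result = len(lst) = 5

[16, 11, 22, [77, 74, 72], 42]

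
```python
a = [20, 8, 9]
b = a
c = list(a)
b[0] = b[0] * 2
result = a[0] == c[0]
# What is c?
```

After line 1: a = [20, 8, 9]
After line 2 (b = a, alias): a = [20, 8, 9], b = [20, 8, 9]
After line 3 (c = list(a) is a copy, new object): c = [20, 8, 9]
After line 4 (b[0] = 20 * 2 = 40; mutates shared a/b): a = b = [40, 8, 9], c = [20, 8, 9]
After line 5 (a[0] = 40, c[0] = 20; result = False)

[20, 8, 9]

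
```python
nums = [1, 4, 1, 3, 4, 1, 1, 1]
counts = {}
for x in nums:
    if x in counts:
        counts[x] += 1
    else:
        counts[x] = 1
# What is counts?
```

Initial: counts = {}, nums = [1, 4, 1, 3, 4, 1, 1, 1]
See 1: counts = {1: 1}
See 4: counts = {1: 1, 4: 1}
See 1: counts = {1: 2, 4: 1}
See 3: counts = {1: 2, 4: 1, 3: 1}
See 4: counts = {1: 2, 4: 2, 3: 1}
See 1: counts = {1: 3, 4: 2, 3: 1}
See 1: counts = {1: 4, 4: 2, 3: 1}
See 1: counts = {1: 5, 4: 2, 3: 1}

{1: 5, 4: 2, 3: 1}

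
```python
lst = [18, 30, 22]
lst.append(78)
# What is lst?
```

[18, 30, 22, 78]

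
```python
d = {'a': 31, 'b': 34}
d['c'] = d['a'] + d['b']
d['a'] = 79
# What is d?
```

After line 1: d = {'a': 31, 'b': 34}
After line 2 (d['c'] = 31 + 34): d = {'a': 31, 'b': 34, 'c': 65}
After line 3: d = {'a': 79, 'b': 34, 'c': 65}

{'a': 79, 'b': 34, 'c': 65}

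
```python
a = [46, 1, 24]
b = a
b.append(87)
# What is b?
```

After line 1: a = [46, 1, 24]
After line 2 (b = a is an alias, same object): a = [46, 1, 24], b = [46, 1, 24]
After line 3 (b.append mutates the shared list): a = [46, 1, 24, 87], b = [46, 1, 24, 87]

[46, 1, 24, 87]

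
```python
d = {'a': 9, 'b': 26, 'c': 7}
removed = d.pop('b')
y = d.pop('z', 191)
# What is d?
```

After line 1: d = {'a': 9, 'b': 26, 'c': 7}
After line 2 (pop 'b' returns 26): d = {'a': 9, 'c': 7}, removed = 26
After line 3 (pop 'z' missing, returns default 191): d = {'a': 9, 'c': 7}, y = 191

{'a': 9, 'c': 7}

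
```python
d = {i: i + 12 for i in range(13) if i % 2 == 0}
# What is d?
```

{0: 12, 2: 14, 4: 16, 6: 18, 8: 20, 10: 22, 12: 24}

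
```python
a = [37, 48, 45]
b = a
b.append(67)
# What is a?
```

After line 1: a = [37, 48, 45]
After line 2 (b = a is an alias, same object): a = [37, 48, 45], b = [37, 48, 45]
After line 3 (b.append mutates the shared list): a = [37, 48, 45, 67], b = [37, 48, 45, 67]

[37, 48, 45, 67]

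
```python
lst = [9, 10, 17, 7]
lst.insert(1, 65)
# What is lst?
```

[9, 65, 10, 17, 7]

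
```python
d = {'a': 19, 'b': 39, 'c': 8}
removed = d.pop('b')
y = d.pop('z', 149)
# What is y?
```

After line 1: d = {'a': 19, 'b': 39, 'c': 8}
After line 2 (pop 'b' returns 39): d = {'a': 19, 'c': 8}, removed = 39
After line 3 (pop 'z' missing, returns default 149): d = {'a': 19, 'c': 8}, y = 149

149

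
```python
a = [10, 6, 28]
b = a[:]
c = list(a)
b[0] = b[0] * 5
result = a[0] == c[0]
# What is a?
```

After line 1: a = [10, 6, 28]
After line 2 (b = a[:], copy): a = [10, 6, 28], b = [10, 6, 28]
After line 3 (c = list(a) is a copy, new object): c = [10, 6, 28]
After line 4 (b[0] = 10 * 5 = 50; only b mutates (copy)): a = [10, 6, 28], b = [50, 6, 28], c = [10, 6, 28]
After line 5 (a[0] = 10, c[0] = 10; result = True)

[10, 6, 28]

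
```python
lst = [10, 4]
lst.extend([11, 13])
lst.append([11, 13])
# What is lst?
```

After line 1: lst = [10, 4]
After line 2 (extend unpacks [11, 13]): lst = [10, 4, 11, 13]
After line 3 (append adds [11, 13] as single element): lst = [10, 4, 11, 13, [11, 13]]

[10, 4, 11, 13, [11, 13]]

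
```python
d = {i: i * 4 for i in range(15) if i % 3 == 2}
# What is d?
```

{2: 8, 5: 20, 8: 32, 11: 44, 14: 56}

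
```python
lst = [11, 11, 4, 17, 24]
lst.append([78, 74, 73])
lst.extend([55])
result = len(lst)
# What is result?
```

After line 1: lst = [11, 11, 4, 17, 24]
After line 2 (append adds [78, 74, 73] as single element): lst = [11, 11, 4, 17, 24, [78, 74, 73]]
After line 3 (extend unpacks [55], adds 55): lst = [11, 11, 4, 17, 24, [78, 74, 73], 55]
After line 4: result = len(lst) = 7

7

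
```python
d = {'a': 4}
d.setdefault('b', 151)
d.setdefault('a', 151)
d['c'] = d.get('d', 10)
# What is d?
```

After line 1: d = {'a': 4}
After line 2 (setdefault adds 'b'=151): d = {'a': 4, 'b': 151}
After line 3 (setdefault 'a' no-op, already exists): d = {'a': 4, 'b': 151}
After line 4 (get('d', 10) returns default since 'd' not in d): d = {'a': 4, 'b': 151, 'c': 10}

{'a': 4, 'b': 151, 'c': 10}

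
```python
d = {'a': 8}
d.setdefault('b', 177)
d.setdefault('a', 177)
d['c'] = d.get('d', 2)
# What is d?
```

After line 1: d = {'a': 8}
After line 2 (setdefault adds 'b'=177): d = {'a': 8, 'b': 177}
After line 3 (setdefault 'a' no-op, already exists): d = {'a': 8, 'b': 177}
After line 4 (get('d', 2) returns default since 'd' not in d): d = {'a': 8, 'b': 177, 'c': 2}

{'a': 8, 'b': 177, 'c': 2}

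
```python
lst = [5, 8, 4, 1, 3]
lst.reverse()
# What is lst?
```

[3, 1, 4, 8, 5]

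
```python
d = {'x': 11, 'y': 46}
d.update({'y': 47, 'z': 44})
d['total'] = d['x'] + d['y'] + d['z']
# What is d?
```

After line 1: d = {'x': 11, 'y': 46}
After line 2 (y overwritten, z added): d = {'x': 11, 'y': 47, 'z': 44}
After line 3 (total = 11 + 47 + 44 = 102): d = {'x': 11, 'y': 47, 'z': 44, 'total': 102}

{'x': 11, 'y': 47, 'z': 44, 'total': 102}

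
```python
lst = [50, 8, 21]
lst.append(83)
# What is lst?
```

[50, 8, 21, 83]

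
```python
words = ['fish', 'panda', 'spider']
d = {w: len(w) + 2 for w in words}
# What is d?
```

{'fish': 6, 'panda': 7, 'spider': 8}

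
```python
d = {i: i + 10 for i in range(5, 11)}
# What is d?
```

{5: 15, 6: 16, 7: 17, 8: 18, 9: 19, 10: 20}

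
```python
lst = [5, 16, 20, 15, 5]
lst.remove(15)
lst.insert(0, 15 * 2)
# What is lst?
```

After line 1: lst = [5, 16, 20, 15, 5]
After line 2 (remove first 15): lst = [5, 16, 20, 5]
After line 3 (insert 30 at index 0): lst = [30, 5, 16, 20, 5]

[30, 5, 16, 20, 5]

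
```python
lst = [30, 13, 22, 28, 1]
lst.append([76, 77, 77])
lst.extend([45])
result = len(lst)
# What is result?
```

After line 1: lst = [30, 13, 22, 28, 1]
After line 2 (append adds [76, 77, 77] as single element): lst = [30, 13, 22, 28, 1, [76, 77, 77]]
After line 3 (extend unpacks [45], adds 45): lst = [30, 13, 22, 28, 1, [76, 77, 77], 45]
After line 4: result = len(lst) = 7

7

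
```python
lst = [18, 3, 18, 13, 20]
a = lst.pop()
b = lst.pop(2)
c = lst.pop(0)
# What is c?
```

After line 1: lst = [18, 3, 18, 13, 20]
After line 2 (pop() -> a = 20): lst = [18, 3, 18, 13]
After line 3 (pop(2) -> b = 18): lst = [18, 3, 13]
After line 4 (pop(0) -> c = 18): lst = [3, 13]

18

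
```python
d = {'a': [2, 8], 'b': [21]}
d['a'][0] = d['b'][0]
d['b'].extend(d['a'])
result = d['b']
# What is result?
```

After line 1: d = {'a': [2, 8], 'b': [21]}
After line 2 (a[0] = b[0] = 21): d = {'a': [21, 8], 'b': [21]}
After line 3 (b.extend(a) appends [21, 8]): d = {'a': [21, 8], 'b': [21, 21, 8]}
After line 4: result = d['b'] = [21, 21, 8]

[21, 21, 8]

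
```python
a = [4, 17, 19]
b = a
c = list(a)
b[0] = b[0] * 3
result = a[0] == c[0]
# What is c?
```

After line 1: a = [4, 17, 19]
After line 2 (b = a, alias): a = [4, 17, 19], b = [4, 17, 19]
After line 3 (c = list(a) is a copy, new object): c = [4, 17, 19]
After line 4 (b[0] = 4 * 3 = 12; mutates shared a/b): a = b = [12, 17, 19], c = [4, 17, 19]
After line 5 (a[0] = 12, c[0] = 4; result = False)

[4, 17, 19]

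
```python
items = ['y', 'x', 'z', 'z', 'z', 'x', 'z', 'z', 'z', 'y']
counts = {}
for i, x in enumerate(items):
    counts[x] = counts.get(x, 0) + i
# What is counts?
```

Initial: counts = {}, items = ['y', 'x', 'z', 'z', 'z', 'x', 'z', 'z', 'z', 'y']
i=0, x='y': counts = {'y': 0}
i=1, x='x': counts = {'y': 0, 'x': 1}
i=2, x='z': counts = {'y': 0, 'x': 1, 'z': 2}
i=3, x='z': counts = {'y': 0, 'x': 1, 'z': 5}
i=4, x='z': counts = {'y': 0, 'x': 1, 'z': 9}
i=5, x='x': counts = {'y': 0, 'x': 6, 'z': 9}
i=6, x='z': counts = {'y': 0, 'x': 6, 'z': 15}
i=7, x='z': counts = {'y': 0, 'x': 6, 'z': 22}
i=8, x='z': counts = {'y': 0, 'x': 6, 'z': 30}
i=9, x='y': counts = {'y': 9, 'x': 6, 'z': 30}

{'y': 9, 'x': 6, 'z': 30}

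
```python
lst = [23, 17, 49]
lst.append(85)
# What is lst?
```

[23, 17, 49, 85]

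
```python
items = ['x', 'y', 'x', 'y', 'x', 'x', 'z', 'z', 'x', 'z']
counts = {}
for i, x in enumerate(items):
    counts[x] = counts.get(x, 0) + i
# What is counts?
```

Initial: counts = {}, items = ['x', 'y', 'x', 'y', 'x', 'x', 'z', 'z', 'x', 'z']
i=0, x='x': counts = {'x': 0}
i=1, x='y': counts = {'x': 0, 'y': 1}
i=2, x='x': counts = {'x': 2, 'y': 1}
i=3, x='y': counts = {'x': 2, 'y': 4}
i=4, x='x': counts = {'x': 6, 'y': 4}
i=5, x='x': counts = {'x': 11, 'y': 4}
i=6, x='z': counts = {'x': 11, 'y': 4, 'z': 6}
i=7, x='z': counts = {'x': 11, 'y': 4, 'z': 13}
i=8, x='x': counts = {'x': 19, 'y': 4, 'z': 13}
i=9, x='z': counts = {'x': 19, 'y': 4, 'z': 22}

{'x': 19, 'y': 4, 'z': 22}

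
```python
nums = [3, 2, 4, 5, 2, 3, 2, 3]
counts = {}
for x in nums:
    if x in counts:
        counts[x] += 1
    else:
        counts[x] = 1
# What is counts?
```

Initial: counts = {}, nums = [3, 2, 4, 5, 2, 3, 2, 3]
See 3: counts = {3: 1}
See 2: counts = {3: 1, 2: 1}
See 4: counts = {3: 1, 2: 1, 4: 1}
See 5: counts = {3: 1, 2: 1, 4: 1, 5: 1}
See 2: counts = {3: 1, 2: 2, 4: 1, 5: 1}
See 3: counts = {3: 2, 2: 2, 4: 1, 5: 1}
See 2: counts = {3: 2, 2: 3, 4: 1, 5: 1}
See 3: counts = {3: 3, 2: 3, 4: 1, 5: 1}

{3: 3, 2: 3, 4: 1, 5: 1}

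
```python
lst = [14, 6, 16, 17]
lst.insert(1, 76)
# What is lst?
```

[14, 76, 6, 16, 17]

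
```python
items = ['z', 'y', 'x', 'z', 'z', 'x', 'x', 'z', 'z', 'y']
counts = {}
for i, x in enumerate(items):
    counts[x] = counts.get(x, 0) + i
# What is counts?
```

Initial: counts = {}, items = ['z', 'y', 'x', 'z', 'z', 'x', 'x', 'z', 'z', 'y']
i=0, x='z': counts = {'z': 0}
i=1, x='y': counts = {'z': 0, 'y': 1}
i=2, x='x': counts = {'z': 0, 'y': 1, 'x': 2}
i=3, x='z': counts = {'z': 3, 'y': 1, 'x': 2}
i=4, x='z': counts = {'z': 7, 'y': 1, 'x': 2}
i=5, x='x': counts = {'z': 7, 'y': 1, 'x': 7}
i=6, x='x': counts = {'z': 7, 'y': 1, 'x': 13}
i=7, x='z': counts = {'z': 14, 'y': 1, 'x': 13}
i=8, x='z': counts = {'z': 22, 'y': 1, 'x': 13}
i=9, x='y': counts = {'z': 22, 'y': 10, 'x': 13}

{'z': 22, 'y': 10, 'x': 13}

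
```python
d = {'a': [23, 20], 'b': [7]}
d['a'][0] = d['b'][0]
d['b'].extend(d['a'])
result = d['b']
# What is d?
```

After line 1: d = {'a': [23, 20], 'b': [7]}
After line 2 (a[0] = b[0] = 7): d = {'a': [7, 20], 'b': [7]}
After line 3 (b.extend(a) appends [7, 20]): d = {'a': [7, 20], 'b': [7, 7, 20]}
After line 4: result = d['b'] = [7, 7, 20]

{'a': [7, 20], 'b': [7, 7, 20]}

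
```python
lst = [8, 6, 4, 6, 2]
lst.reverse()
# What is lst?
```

[2, 6, 4, 6, 8]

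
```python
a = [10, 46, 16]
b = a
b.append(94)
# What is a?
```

After line 1: a = [10, 46, 16]
After line 2 (b = a is an alias, same object): a = [10, 46, 16], b = [10, 46, 16]
After line 3 (b.append mutates the shared list): a = [10, 46, 16, 94], b = [10, 46, 16, 94]

[10, 46, 16, 94]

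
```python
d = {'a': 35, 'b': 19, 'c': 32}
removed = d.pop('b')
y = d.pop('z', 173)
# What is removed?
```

After line 1: d = {'a': 35, 'b': 19, 'c': 32}
After line 2 (pop 'b' returns 19): d = {'a': 35, 'c': 32}, removed = 19
After line 3 (pop 'z' missing, returns default 173): d = {'a': 35, 'c': 32}, y = 173

19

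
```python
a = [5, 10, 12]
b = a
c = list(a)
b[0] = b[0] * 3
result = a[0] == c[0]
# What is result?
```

After line 1: a = [5, 10, 12]
After line 2 (b = a, alias): a = [5, 10, 12], b = [5, 10, 12]
After line 3 (c = list(a) is a copy, new object): c = [5, 10, 12]
After line 4 (b[0] = 5 * 3 = 15; mutates shared a/b): a = b = [15, 10, 12], c = [5, 10, 12]
After line 5 (a[0] = 15, c[0] = 5; result = False)

False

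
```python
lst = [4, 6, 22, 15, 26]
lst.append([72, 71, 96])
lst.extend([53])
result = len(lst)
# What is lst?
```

After line 1: lst = [4, 6, 22, 15, 26]
After line 2 (append adds [72, 71, 96] as single element): lst = [4, 6, 22, 15, 26, [72, 71, 96]]
After line 3 (extend unpacks [53], adds 53): lst = [4, 6, 22, 15, 26, [72, 71, 96], 53]
After line 4: result = len(lst) = 7

[4, 6, 22, 15, 26, [72, 71, 96], 53]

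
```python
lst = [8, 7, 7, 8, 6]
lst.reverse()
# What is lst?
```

[6, 8, 7, 7, 8]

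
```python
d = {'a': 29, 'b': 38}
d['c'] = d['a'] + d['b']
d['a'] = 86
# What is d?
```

After line 1: d = {'a': 29, 'b': 38}
After line 2 (d['c'] = 29 + 38): d = {'a': 29, 'b': 38, 'c': 67}
After line 3: d = {'a': 86, 'b': 38, 'c': 67}

{'a': 86, 'b': 38, 'c': 67}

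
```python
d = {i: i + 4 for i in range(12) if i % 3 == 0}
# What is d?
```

{0: 4, 3: 7, 6: 10, 9: 13}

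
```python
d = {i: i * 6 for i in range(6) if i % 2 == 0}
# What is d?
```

{0: 0, 2: 12, 4: 24}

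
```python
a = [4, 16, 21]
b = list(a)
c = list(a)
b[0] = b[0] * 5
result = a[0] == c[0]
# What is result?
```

After line 1: a = [4, 16, 21]
After line 2 (b = list(a), copy): a = [4, 16, 21], b = [4, 16, 21]
After line 3 (c = list(a) is a copy, new object): c = [4, 16, 21]
After line 4 (b[0] = 4 * 5 = 20; only b mutates (copy)): a = [4, 16, 21], b = [20, 16, 21], c = [4, 16, 21]
After line 5 (a[0] = 4, c[0] = 4; result = True)

True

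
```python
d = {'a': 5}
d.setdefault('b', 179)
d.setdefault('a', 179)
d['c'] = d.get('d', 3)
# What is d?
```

After line 1: d = {'a': 5}
After line 2 (setdefault adds 'b'=179): d = {'a': 5, 'b': 179}
After line 3 (setdefault 'a' no-op, already exists): d = {'a': 5, 'b': 179}
After line 4 (get('d', 3) returns default since 'd' not in d): d = {'a': 5, 'b': 179, 'c': 3}

{'a': 5, 'b': 179, 'c': 3}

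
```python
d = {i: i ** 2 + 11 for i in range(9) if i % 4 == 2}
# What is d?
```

{2: 15, 6: 47}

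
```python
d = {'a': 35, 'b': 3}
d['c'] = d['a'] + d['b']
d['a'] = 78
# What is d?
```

After line 1: d = {'a': 35, 'b': 3}
After line 2 (d['c'] = 35 + 3): d = {'a': 35, 'b': 3, 'c': 38}
After line 3: d = {'a': 78, 'b': 3, 'c': 38}

{'a': 78, 'b': 3, 'c': 38}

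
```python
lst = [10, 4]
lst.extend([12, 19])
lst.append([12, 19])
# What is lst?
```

After line 1: lst = [10, 4]
After line 2 (extend unpacks [12, 19]): lst = [10, 4, 12, 19]
After line 3 (append adds [12, 19] as single element): lst = [10, 4, 12, 19, [12, 19]]

[10, 4, 12, 19, [12, 19]]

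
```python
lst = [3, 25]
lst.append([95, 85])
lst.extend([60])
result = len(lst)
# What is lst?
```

After line 1: lst = [3, 25]
After line 2 (append adds [95, 85] as single element): lst = [3, 25, [95, 85]]
After line 3 (extend unpacks [60], adds 60): lst = [3, 25, [95, 85], 60]
After line 4: result = len(lst) = 4

[3, 25, [95, 85], 60]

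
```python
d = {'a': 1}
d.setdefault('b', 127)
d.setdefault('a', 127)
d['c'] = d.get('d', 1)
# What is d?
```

After line 1: d = {'a': 1}
After line 2 (setdefault adds 'b'=127): d = {'a': 1, 'b': 127}
After line 3 (setdefault 'a' no-op, already exists): d = {'a': 1, 'b': 127}
After line 4 (get('d', 1) returns default since 'd' not in d): d = {'a': 1, 'b': 127, 'c': 1}

{'a': 1, 'b': 127, 'c': 1}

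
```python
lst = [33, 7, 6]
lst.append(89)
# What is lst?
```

[33, 7, 6, 89]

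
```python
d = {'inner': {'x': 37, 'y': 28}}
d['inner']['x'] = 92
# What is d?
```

After line 1: d = {'inner': {'x': 37, 'y': 28}}
After line 2 (inner x overwritten): d = {'inner': {'x': 92, 'y': 28}}

{'inner': {'x': 92, 'y': 28}}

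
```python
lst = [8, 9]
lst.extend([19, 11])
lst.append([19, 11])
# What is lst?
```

After line 1: lst = [8, 9]
After line 2 (extend unpacks [19, 11]): lst = [8, 9, 19, 11]
After line 3 (append adds [19, 11] as single element): lst = [8, 9, 19, 11, [19, 11]]

[8, 9, 19, 11, [19, 11]]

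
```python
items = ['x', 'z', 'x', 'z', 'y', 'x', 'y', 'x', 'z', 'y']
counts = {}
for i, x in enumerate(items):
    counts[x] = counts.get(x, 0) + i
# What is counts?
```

Initial: counts = {}, items = ['x', 'z', 'x', 'z', 'y', 'x', 'y', 'x', 'z', 'y']
i=0, x='x': counts = {'x': 0}
i=1, x='z': counts = {'x': 0, 'z': 1}
i=2, x='x': counts = {'x': 2, 'z': 1}
i=3, x='z': counts = {'x': 2, 'z': 4}
i=4, x='y': counts = {'x': 2, 'z': 4, 'y': 4}
i=5, x='x': counts = {'x': 7, 'z': 4, 'y': 4}
i=6, x='y': counts = {'x': 7, 'z': 4, 'y': 10}
i=7, x='x': counts = {'x': 14, 'z': 4, 'y': 10}
i=8, x='z': counts = {'x': 14, 'z': 12, 'y': 10}
i=9, x='y': counts = {'x': 14, 'z': 12, 'y': 19}

{'x': 14, 'z': 12, 'y': 19}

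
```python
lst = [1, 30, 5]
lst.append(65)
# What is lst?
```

[1, 30, 5, 65]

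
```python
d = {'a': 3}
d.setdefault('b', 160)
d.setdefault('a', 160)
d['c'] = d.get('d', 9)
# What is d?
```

After line 1: d = {'a': 3}
After line 2 (setdefault adds 'b'=160): d = {'a': 3, 'b': 160}
After line 3 (setdefault 'a' no-op, already exists): d = {'a': 3, 'b': 160}
After line 4 (get('d', 9) returns default since 'd' not in d): d = {'a': 3, 'b': 160, 'c': 9}

{'a': 3, 'b': 160, 'c': 9}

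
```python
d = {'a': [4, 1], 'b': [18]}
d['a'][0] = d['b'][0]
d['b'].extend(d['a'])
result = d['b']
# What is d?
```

After line 1: d = {'a': [4, 1], 'b': [18]}
After line 2 (a[0] = b[0] = 18): d = {'a': [18, 1], 'b': [18]}
After line 3 (b.extend(a) appends [18, 1]): d = {'a': [18, 1], 'b': [18, 18, 1]}
After line 4: result = d['b'] = [18, 18, 1]

{'a': [18, 1], 'b': [18, 18, 1]}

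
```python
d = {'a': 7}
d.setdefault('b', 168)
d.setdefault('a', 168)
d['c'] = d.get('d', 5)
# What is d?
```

After line 1: d = {'a': 7}
After line 2 (setdefault adds 'b'=168): d = {'a': 7, 'b': 168}
After line 3 (setdefault 'a' no-op, already exists): d = {'a': 7, 'b': 168}
After line 4 (get('d', 5) returns default since 'd' not in d): d = {'a': 7, 'b': 168, 'c': 5}

{'a': 7, 'b': 168, 'c': 5}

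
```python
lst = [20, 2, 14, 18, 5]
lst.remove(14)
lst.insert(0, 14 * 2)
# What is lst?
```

After line 1: lst = [20, 2, 14, 18, 5]
After line 2 (remove first 14): lst = [20, 2, 18, 5]
After line 3 (insert 28 at index 0): lst = [28, 20, 2, 18, 5]

[28, 20, 2, 18, 5]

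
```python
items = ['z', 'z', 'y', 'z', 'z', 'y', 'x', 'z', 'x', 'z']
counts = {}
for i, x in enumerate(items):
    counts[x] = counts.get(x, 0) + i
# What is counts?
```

Initial: counts = {}, items = ['z', 'z', 'y', 'z', 'z', 'y', 'x', 'z', 'x', 'z']
i=0, x='z': counts = {'z': 0}
i=1, x='z': counts = {'z': 1}
i=2, x='y': counts = {'z': 1, 'y': 2}
i=3, x='z': counts = {'z': 4, 'y': 2}
i=4, x='z': counts = {'z': 8, 'y': 2}
i=5, x='y': counts = {'z': 8, 'y': 7}
i=6, x='x': counts = {'z': 8, 'y': 7, 'x': 6}
i=7, x='z': counts = {'z': 15, 'y': 7, 'x': 6}
i=8, x='x': counts = {'z': 15, 'y': 7, 'x': 14}
i=9, x='z': counts = {'z': 24, 'y': 7, 'x': 14}

{'z': 24, 'y': 7, 'x': 14}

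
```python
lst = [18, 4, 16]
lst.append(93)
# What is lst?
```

[18, 4, 16, 93]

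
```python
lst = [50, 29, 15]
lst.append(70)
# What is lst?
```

[50, 29, 15, 70]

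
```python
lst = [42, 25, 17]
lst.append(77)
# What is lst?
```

[42, 25, 17, 77]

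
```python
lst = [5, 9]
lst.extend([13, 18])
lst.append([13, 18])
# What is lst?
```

After line 1: lst = [5, 9]
After line 2 (extend unpacks [13, 18]): lst = [5, 9, 13, 18]
After line 3 (append adds [13, 18] as single element): lst = [5, 9, 13, 18, [13, 18]]

[5, 9, 13, 18, [13, 18]]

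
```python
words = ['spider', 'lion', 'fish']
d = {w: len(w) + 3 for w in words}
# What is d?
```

{'spider': 9, 'lion': 7, 'fish': 7}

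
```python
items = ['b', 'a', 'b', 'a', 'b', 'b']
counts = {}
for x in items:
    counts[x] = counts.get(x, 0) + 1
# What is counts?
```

Initial: counts = {}, items = ['b', 'a', 'b', 'a', 'b', 'b']
See 'b': counts = {'b': 1}
See 'a': counts = {'b': 1, 'a': 1}
See 'b': counts = {'b': 2, 'a': 1}
See 'a': counts = {'b': 2, 'a': 2}
See 'b': counts = {'b': 3, 'a': 2}
See 'b': counts = {'b': 4, 'a': 2}

{'b': 4, 'a': 2}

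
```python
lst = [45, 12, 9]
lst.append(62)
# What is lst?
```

[45, 12, 9, 62]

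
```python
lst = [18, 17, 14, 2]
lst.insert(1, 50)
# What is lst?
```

[18, 50, 17, 14, 2]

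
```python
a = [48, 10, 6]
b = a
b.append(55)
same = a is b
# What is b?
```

After line 1: a = [48, 10, 6]
After line 2 (b = a is an alias, same object): a = [48, 10, 6], b = [48, 10, 6]
After line 3 (b.append mutates the shared list): a = [48, 10, 6, 55], b = [48, 10, 6, 55]
After line 4 (same = a is b; same object -> True): same = True

[48, 10, 6, 55]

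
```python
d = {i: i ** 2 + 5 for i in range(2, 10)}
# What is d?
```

{2: 9, 3: 14, 4: 21, 5: 30, 6: 41, 7: 54, 8: 69, 9: 86}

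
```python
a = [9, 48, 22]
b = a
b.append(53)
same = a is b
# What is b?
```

After line 1: a = [9, 48, 22]
After line 2 (b = a is an alias, same object): a = [9, 48, 22], b = [9, 48, 22]
After line 3 (b.append mutates the shared list): a = [9, 48, 22, 53], b = [9, 48, 22, 53]
After line 4 (same = a is b; same object -> True): same = True

[9, 48, 22, 53]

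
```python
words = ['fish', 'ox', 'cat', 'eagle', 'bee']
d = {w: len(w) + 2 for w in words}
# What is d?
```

{'fish': 6, 'ox': 4, 'cat': 5, 'eagle': 7, 'bee': 5}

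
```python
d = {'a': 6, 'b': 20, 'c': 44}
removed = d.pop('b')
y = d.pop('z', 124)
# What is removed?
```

After line 1: d = {'a': 6, 'b': 20, 'c': 44}
After line 2 (pop 'b' returns 20): d = {'a': 6, 'c': 44}, removed = 20
After line 3 (pop 'z' missing, returns default 124): d = {'a': 6, 'c': 44}, y = 124

20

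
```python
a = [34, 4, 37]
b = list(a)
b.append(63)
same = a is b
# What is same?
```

After line 1: a = [34, 4, 37]
After line 2 (b = list(a) is a shallow copy, new object): a = [34, 4, 37], b = [34, 4, 37]
After line 3 (append only mutates b): a = [34, 4, 37], b = [34, 4, 37, 63]
After line 4 (same = a is b; different objects -> False): same = False

False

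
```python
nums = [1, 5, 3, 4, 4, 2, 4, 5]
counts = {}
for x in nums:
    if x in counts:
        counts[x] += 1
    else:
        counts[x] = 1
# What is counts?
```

Initial: counts = {}, nums = [1, 5, 3, 4, 4, 2, 4, 5]
See 1: counts = {1: 1}
See 5: counts = {1: 1, 5: 1}
See 3: counts = {1: 1, 5: 1, 3: 1}
See 4: counts = {1: 1, 5: 1, 3: 1, 4: 1}
See 4: counts = {1: 1, 5: 1, 3: 1, 4: 2}
See 2: counts = {1: 1, 5: 1, 3: 1, 4: 2, 2: 1}
See 4: counts = {1: 1, 5: 1, 3: 1, 4: 3, 2: 1}
See 5: counts = {1: 1, 5: 2, 3: 1, 4: 3, 2: 1}

{1: 1, 5: 2, 3: 1, 4: 3, 2: 1}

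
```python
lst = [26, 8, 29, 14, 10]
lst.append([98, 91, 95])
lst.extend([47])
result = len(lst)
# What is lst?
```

After line 1: lst = [26, 8, 29, 14, 10]
After line 2 (append adds [98, 91, 95] as single element): lst = [26, 8, 29, 14, 10, [98, 91, 95]]
After line 3 (extend unpacks [47], adds 47): lst = [26, 8, 29, 14, 10, [98, 91, 95], 47]
After line 4: result = len(lst) = 7

[26, 8, 29, 14, 10, [98, 91, 95], 47]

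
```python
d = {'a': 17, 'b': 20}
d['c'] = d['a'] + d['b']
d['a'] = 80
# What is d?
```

After line 1: d = {'a': 17, 'b': 20}
After line 2 (d['c'] = 17 + 20): d = {'a': 17, 'b': 20, 'c': 37}
After line 3: d = {'a': 80, 'b': 20, 'c': 37}

{'a': 80, 'b': 20, 'c': 37}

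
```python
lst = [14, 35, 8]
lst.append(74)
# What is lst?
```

[14, 35, 8, 74]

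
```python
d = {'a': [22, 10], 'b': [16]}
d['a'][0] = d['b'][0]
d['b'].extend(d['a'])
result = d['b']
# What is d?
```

After line 1: d = {'a': [22, 10], 'b': [16]}
After line 2 (a[0] = b[0] = 16): d = {'a': [16, 10], 'b': [16]}
After line 3 (b.extend(a) appends [16, 10]): d = {'a': [16, 10], 'b': [16, 16, 10]}
After line 4: result = d['b'] = [16, 16, 10]

{'a': [16, 10], 'b': [16, 16, 10]}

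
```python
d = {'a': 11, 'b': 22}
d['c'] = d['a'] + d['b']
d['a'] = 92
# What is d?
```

After line 1: d = {'a': 11, 'b': 22}
After line 2 (d['c'] = 11 + 22): d = {'a': 11, 'b': 22, 'c': 33}
After line 3: d = {'a': 92, 'b': 22, 'c': 33}

{'a': 92, 'b': 22, 'c': 33}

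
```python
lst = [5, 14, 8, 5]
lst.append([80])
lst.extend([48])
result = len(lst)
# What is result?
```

After line 1: lst = [5, 14, 8, 5]
After line 2 (append adds [80] as single element): lst = [5, 14, 8, 5, [80]]
After line 3 (extend unpacks [48], adds 48): lst = [5, 14, 8, 5, [80], 48]
After line 4: result = len(lst) = 6

6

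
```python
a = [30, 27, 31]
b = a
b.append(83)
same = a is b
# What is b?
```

After line 1: a = [30, 27, 31]
After line 2 (b = a is an alias, same object): a = [30, 27, 31], b = [30, 27, 31]
After line 3 (b.append mutates the shared list): a = [30, 27, 31, 83], b = [30, 27, 31, 83]
After line 4 (same = a is b; same object -> True): same = True

[30, 27, 31, 83]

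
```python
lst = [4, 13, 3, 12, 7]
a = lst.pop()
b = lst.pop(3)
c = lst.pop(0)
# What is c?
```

After line 1: lst = [4, 13, 3, 12, 7]
After line 2 (pop() -> a = 7): lst = [4, 13, 3, 12]
After line 3 (pop(3) -> b = 12): lst = [4, 13, 3]
After line 4 (pop(0) -> c = 4): lst = [13, 3]

4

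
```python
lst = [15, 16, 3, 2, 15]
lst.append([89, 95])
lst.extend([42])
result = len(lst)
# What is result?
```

After line 1: lst = [15, 16, 3, 2, 15]
After line 2 (append adds [89, 95] as single element): lst = [15, 16, 3, 2, 15, [89, 95]]
After line 3 (extend unpacks [42], adds 42): lst = [15, 16, 3, 2, 15, [89, 95], 42]
After line 4: result = len(lst) = 7

7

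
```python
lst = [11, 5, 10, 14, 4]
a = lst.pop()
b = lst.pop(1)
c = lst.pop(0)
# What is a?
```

After line 1: lst = [11, 5, 10, 14, 4]
After line 2 (pop() -> a = 4): lst = [11, 5, 10, 14]
After line 3 (pop(1) -> b = 5): lst = [11, 10, 14]
After line 4 (pop(0) -> c = 11): lst = [10, 14]

4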